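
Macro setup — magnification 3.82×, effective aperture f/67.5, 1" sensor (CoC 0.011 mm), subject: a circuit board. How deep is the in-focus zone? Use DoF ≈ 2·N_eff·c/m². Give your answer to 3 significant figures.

At magnification m, DoF ≈ 2·N_eff·c/m² = 2 × 67.5 × 0.011 / 3.82² = 1.485 / 14.59 ≈ 0.102 mm.

0.102 mm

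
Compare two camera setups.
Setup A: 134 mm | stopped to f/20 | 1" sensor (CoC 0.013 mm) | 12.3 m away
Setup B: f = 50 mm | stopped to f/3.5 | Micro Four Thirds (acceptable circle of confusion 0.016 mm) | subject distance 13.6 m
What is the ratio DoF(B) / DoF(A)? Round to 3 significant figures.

2.03

Setup A: H = 134²/(20×0.013) + 134 ≈ 69195.5 mm; DoF = Df − Dn = 14930.1 − 10457.7 ≈ 4472.4 mm.
Setup B: H = 50²/(3.5×0.016) + 50 ≈ 44692.9 mm; DoF = Df − Dn = 19526.8 − 10433.3 ≈ 9093.5 mm.
Ratio = 9093.5 / 4472.4 ≈ 2.03.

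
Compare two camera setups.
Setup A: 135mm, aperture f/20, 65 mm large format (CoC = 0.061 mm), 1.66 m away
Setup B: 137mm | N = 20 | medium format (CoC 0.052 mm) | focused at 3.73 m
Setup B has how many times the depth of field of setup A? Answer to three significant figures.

Setup A: H = 135²/(20×0.061) + 135 ≈ 15073.5 mm; DoF = Df − Dn = 1848.73 − 1506.24 ≈ 342.49 mm.
Setup B: H = 137²/(20×0.052) + 137 ≈ 18184.1 mm; DoF = Df − Dn = 4657.2 − 3110.7 ≈ 1546.5 mm.
Ratio = 1546.5 / 342.49 ≈ 4.52.

4.52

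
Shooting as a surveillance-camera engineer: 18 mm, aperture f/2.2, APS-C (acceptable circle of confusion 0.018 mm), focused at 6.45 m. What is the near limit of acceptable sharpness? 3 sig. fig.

3.61 m

Hyperfocal distance H = f²/(N·c) + f = 18²/(2.2 × 0.018) + 18 = 324/0.0396 + 18 ≈ 8199.8 mm ≈ 8.200 m.
Near limit Dn = s·(H − f)/(H + s − 2f) = 6450 × (8199.8 − 18) / (8199.8 + 6450 − 2 × 18) = 6450 × 8181.8 / 14613.8 ≈ 3611.2 mm ≈ 3.61 m.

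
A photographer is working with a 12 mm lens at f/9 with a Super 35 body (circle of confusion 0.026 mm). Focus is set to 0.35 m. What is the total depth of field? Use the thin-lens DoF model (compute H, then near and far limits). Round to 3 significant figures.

0.551 m

Hyperfocal distance H = f²/(N·c) + f = 12²/(9 × 0.026) + 12 = 144/0.234 + 12 ≈ 627.4 mm ≈ 0.627 m.
Near limit Dn = s·(H − f)/(H + s − 2f) = 350 × (627.4 − 12) / (627.4 + 350 − 2 × 12) = 350 × 615.4 / 953.4 ≈ 225.92 mm.
Far limit Df = s·(H − f)/(H − s) = 350 × (627.4 − 12) / (627.4 − 350) = 350 × 615.4 / 277.4 ≈ 776.48 mm.
Depth of field = Df − Dn = 776.48 − 225.92 ≈ 550.56 mm ≈ 0.551 m.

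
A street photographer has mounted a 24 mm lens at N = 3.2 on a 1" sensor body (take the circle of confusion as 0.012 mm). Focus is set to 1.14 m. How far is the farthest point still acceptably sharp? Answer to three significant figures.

1.23 m

Hyperfocal distance H = f²/(N·c) + f = 24²/(3.2 × 0.012) + 24 = 576/0.0384 + 24 ≈ 15024.0 mm ≈ 15.02 m.
Far limit Df = s·(H − f)/(H − s) = 1140 × (15024.0 − 24) / (15024.0 − 1140) = 1140 × 15000.0 / 13884.0 ≈ 1231.6 mm ≈ 1.23 m.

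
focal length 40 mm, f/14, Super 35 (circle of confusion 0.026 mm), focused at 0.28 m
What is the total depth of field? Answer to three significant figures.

Hyperfocal distance H = f²/(N·c) + f = 40²/(14 × 0.026) + 40 = 1600/0.364 + 40 ≈ 4435.6 mm ≈ 4.436 m.
Near limit Dn = s·(H − f)/(H + s − 2f) = 280 × (4435.6 − 40) / (4435.6 + 280 − 2 × 40) = 280 × 4395.6 / 4635.6 ≈ 265.504 mm.
Far limit Df = s·(H − f)/(H − s) = 280 × (4435.6 − 40) / (4435.6 − 280) = 280 × 4395.6 / 4155.6 ≈ 296.171 mm.
Depth of field = Df − Dn = 296.171 − 265.504 ≈ 30.667 mm.

30.7 mm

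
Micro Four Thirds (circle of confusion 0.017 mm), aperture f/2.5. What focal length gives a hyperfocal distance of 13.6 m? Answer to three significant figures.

24.0 mm

From H = f²/(N·c) + f, with f ≪ H: f ≈ √(H·N·c) = √(13600 × 2.5 × 0.017) = √578.00 ≈ 24.04 mm.
The +f correction barely moves this — solving exactly, f² + N·c·f − N·c·H = 0 ⇒ f = (−N·c + √((N·c)² + 4·N·c·H))/2 = (−0.0425 + √2312.0)/2 ≈ 24.020 mm, so f ≈ 24.0 mm.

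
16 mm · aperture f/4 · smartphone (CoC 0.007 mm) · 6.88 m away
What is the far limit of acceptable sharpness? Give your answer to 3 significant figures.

Hyperfocal distance H = f²/(N·c) + f = 16²/(4 × 0.007) + 16 = 256/0.028 + 16 ≈ 9158.9 mm ≈ 9.159 m.
Far limit Df = s·(H − f)/(H − s) = 6880 × (9158.9 − 16) / (9158.9 − 6880) = 6880 × 9142.9 / 2278.9 ≈ 27603 mm ≈ 27.6 m.

27.6 m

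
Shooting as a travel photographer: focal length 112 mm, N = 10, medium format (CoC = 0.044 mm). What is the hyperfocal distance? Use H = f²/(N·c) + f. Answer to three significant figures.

Hyperfocal distance H = f²/(N·c) + f = 112²/(10 × 0.044) + 112 = 12544/0.44 + 112 ≈ 28621.1 mm ≈ 28.6 m.

28.6 m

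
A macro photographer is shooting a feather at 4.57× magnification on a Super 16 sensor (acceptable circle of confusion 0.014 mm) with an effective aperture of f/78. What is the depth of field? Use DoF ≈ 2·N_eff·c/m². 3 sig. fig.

0.105 mm

At magnification m, DoF ≈ 2·N_eff·c/m² = 2 × 78 × 0.014 / 4.57² = 2.184 / 20.88 ≈ 0.105 mm.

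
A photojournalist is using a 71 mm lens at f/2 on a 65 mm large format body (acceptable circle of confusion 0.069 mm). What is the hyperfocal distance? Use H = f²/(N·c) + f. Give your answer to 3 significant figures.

Hyperfocal distance H = f²/(N·c) + f = 71²/(2 × 0.069) + 71 = 5041/0.138 + 71 ≈ 36600.0 mm ≈ 36.6 m.

36.6 m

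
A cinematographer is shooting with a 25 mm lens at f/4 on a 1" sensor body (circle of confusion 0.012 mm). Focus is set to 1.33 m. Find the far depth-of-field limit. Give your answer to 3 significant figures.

Hyperfocal distance H = f²/(N·c) + f = 25²/(4 × 0.012) + 25 = 625/0.048 + 25 ≈ 13045.8 mm ≈ 13.05 m.
Far limit Df = s·(H − f)/(H − s) = 1330 × (13045.8 − 25) / (13045.8 − 1330) = 1330 × 13020.8 / 11715.8 ≈ 1478.1 mm ≈ 1.48 m.

1.48 m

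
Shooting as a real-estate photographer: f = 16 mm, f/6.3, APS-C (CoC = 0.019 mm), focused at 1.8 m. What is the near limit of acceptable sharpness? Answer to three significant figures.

Hyperfocal distance H = f²/(N·c) + f = 16²/(6.3 × 0.019) + 16 = 256/0.1197 + 16 ≈ 2154.7 mm ≈ 2.155 m.
Near limit Dn = s·(H − f)/(H + s − 2f) = 1800 × (2154.7 − 16) / (2154.7 + 1800 − 2 × 16) = 1800 × 2138.7 / 3922.7 ≈ 981.38 mm ≈ 0.981 m.

0.981 m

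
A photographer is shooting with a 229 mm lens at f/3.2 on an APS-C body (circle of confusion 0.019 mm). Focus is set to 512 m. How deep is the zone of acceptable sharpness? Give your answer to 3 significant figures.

Hyperfocal distance H = f²/(N·c) + f = 229²/(3.2 × 0.019) + 229 = 52441/0.0608 + 229 ≈ 862745.4 mm ≈ 862.7 m.
Near limit Dn = s·(H − f)/(H + s − 2f) = 512000 × (862745.4 − 229) / (862745.4 + 512000 − 2 × 229) = 512000 × 862516.4 / 1374287.4 ≈ 321336 mm.
Far limit Df = s·(H − f)/(H − s) = 512000 × (862745.4 − 229) / (862745.4 − 512000) = 512000 × 862516.4 / 350745.4 ≈ 1259057 mm.
Depth of field = Df − Dn = 1259057 − 321336 ≈ 937721 mm ≈ 938 m.

938 m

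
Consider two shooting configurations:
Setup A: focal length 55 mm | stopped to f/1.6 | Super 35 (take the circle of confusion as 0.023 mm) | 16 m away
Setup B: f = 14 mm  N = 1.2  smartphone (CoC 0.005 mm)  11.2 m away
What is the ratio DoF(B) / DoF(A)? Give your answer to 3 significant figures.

1.35

Setup A: H = 55²/(1.6×0.023) + 55 ≈ 82256.1 mm; DoF = Df − Dn = 19850.5 − 13400.6 ≈ 6449.9 mm.
Setup B: H = 14²/(1.2×0.005) + 14 ≈ 32680.7 mm; DoF = Df − Dn = 17032.4 − 8343.1 ≈ 8689.3 mm.
Ratio = 8689.3 / 6449.9 ≈ 1.35.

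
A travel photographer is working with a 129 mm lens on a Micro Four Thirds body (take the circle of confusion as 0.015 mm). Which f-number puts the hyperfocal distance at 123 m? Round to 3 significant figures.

f/9.03

Rearrange H = f²/(N·c) + f for N: N = f² / ((H − f)·c).
N = 129² / ((123000 − 129) × 0.015) = 16641 / 1843 ≈ 9.03.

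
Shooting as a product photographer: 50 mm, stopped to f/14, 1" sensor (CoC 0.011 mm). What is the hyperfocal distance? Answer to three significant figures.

Hyperfocal distance H = f²/(N·c) + f = 50²/(14 × 0.011) + 50 = 2500/0.154 + 50 ≈ 16283.8 mm ≈ 16.3 m.

16.3 m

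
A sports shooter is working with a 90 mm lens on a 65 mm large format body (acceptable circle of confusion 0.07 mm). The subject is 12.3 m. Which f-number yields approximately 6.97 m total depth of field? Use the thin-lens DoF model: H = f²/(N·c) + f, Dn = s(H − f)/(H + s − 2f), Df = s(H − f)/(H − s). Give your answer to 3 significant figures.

f/2.50

Write h = H − f = f²/(N·c). The thin-lens limits are Dn = s·h/(h + (s−f)) and Df = s·h/(h − (s−f)), so DoF = Df − Dn = 2·s·(s−f)·h / (h² − (s−f)²).
That is a quadratic in h: DoF·h² − 2·s·(s−f)·h − DoF·(s−f)² = 0 ⇒ h = (s−f)·(s + √(s² + DoF²)) / DoF = 12210 × (12300 + √(12300² + 6970²)) / 6970 = 12210 × (12300 + 14137.6) / 6970 ≈ 46313 mm.
Then N = f²/(c·h) = 90² / (0.07 × 46313) = 8100 / 3241.9 ≈ 2.50.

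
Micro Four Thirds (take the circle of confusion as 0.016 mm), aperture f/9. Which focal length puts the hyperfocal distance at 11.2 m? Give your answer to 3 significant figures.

40.1 mm

From H = f²/(N·c) + f, with f ≪ H: f ≈ √(H·N·c) = √(11200 × 9 × 0.016) = √1612.8 ≈ 40.16 mm.
Exact: f² + N·c·f − N·c·H = 0 ⇒ f = (−N·c + √((N·c)² + 4·N·c·H))/2 = (−0.144 + √6451.2)/2 ≈ 40.088 mm ≈ 40.1 mm.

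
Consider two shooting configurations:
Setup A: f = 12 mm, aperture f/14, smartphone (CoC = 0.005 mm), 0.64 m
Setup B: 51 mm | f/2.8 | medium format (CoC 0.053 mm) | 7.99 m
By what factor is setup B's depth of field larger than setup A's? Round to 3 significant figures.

21.1

Setup A: H = 12²/(14×0.005) + 12 ≈ 2069.1 mm; DoF = Df − Dn = 921.23 − 490.32 ≈ 430.91 mm.
Setup B: H = 51²/(2.8×0.053) + 51 ≈ 17578.0 mm; DoF = Df − Dn = 14605.9 − 5499.1 ≈ 9106.8 mm.
Ratio = 9106.8 / 430.91 ≈ 21.1.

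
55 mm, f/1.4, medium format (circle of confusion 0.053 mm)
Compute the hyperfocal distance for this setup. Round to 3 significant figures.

40.8 m

Hyperfocal distance H = f²/(N·c) + f = 55²/(1.4 × 0.053) + 55 = 3025/0.0742 + 55 ≈ 40823.2 mm ≈ 40.8 m.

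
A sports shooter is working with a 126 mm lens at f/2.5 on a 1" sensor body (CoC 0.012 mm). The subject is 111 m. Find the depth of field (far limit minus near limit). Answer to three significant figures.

Hyperfocal distance H = f²/(N·c) + f = 126²/(2.5 × 0.012) + 126 = 15876/0.03 + 126 ≈ 529326.0 mm ≈ 529.3 m.
Near limit Dn = s·(H − f)/(H + s − 2f) = 111000 × (529326.0 − 126) / (529326.0 + 111000 − 2 × 126) = 111000 × 529200.0 / 640074.0 ≈ 91773 mm.
Far limit Df = s·(H − f)/(H − s) = 111000 × (529326.0 − 126) / (529326.0 − 111000) = 111000 × 529200.0 / 418326.0 ≈ 140420 mm.
Depth of field = Df − Dn = 140420 − 91773 ≈ 48647 mm ≈ 48.6 m.

48.6 m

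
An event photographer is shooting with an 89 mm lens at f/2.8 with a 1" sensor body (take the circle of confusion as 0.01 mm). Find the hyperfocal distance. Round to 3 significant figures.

283 m

Hyperfocal distance H = f²/(N·c) + f = 89²/(2.8 × 0.01) + 89 = 7921/0.028 + 89 ≈ 282981.9 mm ≈ 283 m.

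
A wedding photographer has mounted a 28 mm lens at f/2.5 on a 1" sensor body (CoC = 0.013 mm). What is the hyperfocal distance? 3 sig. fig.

24.2 m

Hyperfocal distance H = f²/(N·c) + f = 28²/(2.5 × 0.013) + 28 = 784/0.0325 + 28 ≈ 24151.1 mm ≈ 24.2 m.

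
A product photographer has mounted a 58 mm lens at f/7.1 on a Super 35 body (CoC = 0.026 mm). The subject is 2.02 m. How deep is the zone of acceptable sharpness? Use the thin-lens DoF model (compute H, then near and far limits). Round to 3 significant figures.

Hyperfocal distance H = f²/(N·c) + f = 58²/(7.1 × 0.026) + 58 = 3364/0.1846 + 58 ≈ 18281.2 mm ≈ 18.28 m.
Near limit Dn = s·(H − f)/(H + s − 2f) = 2020 × (18281.2 − 58) / (18281.2 + 2020 − 2 × 58) = 2020 × 18223.2 / 20185.2 ≈ 1823.66 mm.
Far limit Df = s·(H − f)/(H − s) = 2020 × (18281.2 − 58) / (18281.2 − 2020) = 2020 × 18223.2 / 16261.2 ≈ 2263.72 mm.
Depth of field = Df − Dn = 2263.72 − 1823.66 ≈ 440.06 mm.

440 mm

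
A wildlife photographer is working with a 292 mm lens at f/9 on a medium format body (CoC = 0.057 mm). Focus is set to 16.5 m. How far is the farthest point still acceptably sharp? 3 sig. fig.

18.3 m

Hyperfocal distance H = f²/(N·c) + f = 292²/(9 × 0.057) + 292 = 85264/0.513 + 292 ≈ 166498.6 mm ≈ 166.5 m.
Far limit Df = s·(H − f)/(H − s) = 16500 × (166498.6 − 292) / (166498.6 − 16500) = 16500 × 166206.6 / 149998.6 ≈ 18283 mm ≈ 18.3 m.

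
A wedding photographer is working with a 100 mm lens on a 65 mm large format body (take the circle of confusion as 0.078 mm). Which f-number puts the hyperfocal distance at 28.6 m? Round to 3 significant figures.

f/4.50

Rearrange H = f²/(N·c) + f for N: N = f² / ((H − f)·c).
N = 100² / ((28600 − 100) × 0.078) = 10000 / 2223 ≈ 4.50.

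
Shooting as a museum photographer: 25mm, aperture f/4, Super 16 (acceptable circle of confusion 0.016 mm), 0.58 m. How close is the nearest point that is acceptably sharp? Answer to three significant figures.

Hyperfocal distance H = f²/(N·c) + f = 25²/(4 × 0.016) + 25 = 625/0.064 + 25 ≈ 9790.6 mm ≈ 9.791 m.
Near limit Dn = s·(H − f)/(H + s − 2f) = 580 × (9790.6 − 25) / (9790.6 + 580 − 2 × 25) = 580 × 9765.6 / 10320.6 ≈ 548.81 mm ≈ 0.549 m.

0.549 m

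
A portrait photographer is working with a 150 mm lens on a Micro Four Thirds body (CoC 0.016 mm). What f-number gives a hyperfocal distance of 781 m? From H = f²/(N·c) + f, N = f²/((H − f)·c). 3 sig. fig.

f/1.80

Rearrange H = f²/(N·c) + f for N: N = f² / ((H − f)·c).
N = 150² / ((781000 − 150) × 0.016) = 22500 / 12494 ≈ 1.80.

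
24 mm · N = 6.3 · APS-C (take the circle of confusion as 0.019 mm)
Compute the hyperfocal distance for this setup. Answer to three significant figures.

Hyperfocal distance H = f²/(N·c) + f = 24²/(6.3 × 0.019) + 24 = 576/0.1197 + 24 ≈ 4836.0 mm ≈ 4.84 m.

4.84 m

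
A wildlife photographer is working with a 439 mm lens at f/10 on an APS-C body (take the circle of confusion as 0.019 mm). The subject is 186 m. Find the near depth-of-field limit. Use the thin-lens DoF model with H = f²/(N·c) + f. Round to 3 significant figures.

157 m

Hyperfocal distance H = f²/(N·c) + f = 439²/(10 × 0.019) + 439 = 192721/0.19 + 439 ≈ 1014760.1 mm ≈ 1015 m.
Near limit Dn = s·(H − f)/(H + s − 2f) = 186000 × (1014760.1 − 439) / (1014760.1 + 186000 − 2 × 439) = 186000 × 1014321.1 / 1199882.1 ≈ 157235 mm ≈ 157 m.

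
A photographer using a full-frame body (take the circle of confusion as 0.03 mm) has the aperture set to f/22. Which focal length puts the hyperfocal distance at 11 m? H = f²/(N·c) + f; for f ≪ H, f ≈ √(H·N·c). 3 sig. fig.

84.9 mm

From H = f²/(N·c) + f, with f ≪ H: f ≈ √(H·N·c) = √(11000 × 22 × 0.03) = √7260.0 ≈ 85.21 mm.
Exact: f² + N·c·f − N·c·H = 0 ⇒ f = (−N·c + √((N·c)² + 4·N·c·H))/2 = (−0.66 + √29040)/2 ≈ 84.876 mm ≈ 84.9 mm.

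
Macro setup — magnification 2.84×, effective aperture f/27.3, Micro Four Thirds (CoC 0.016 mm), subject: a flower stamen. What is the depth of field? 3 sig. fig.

0.108 mm

At magnification m, DoF ≈ 2·N_eff·c/m² = 2 × 27.3 × 0.016 / 2.84² = 0.8736 / 8.066 ≈ 0.108 mm.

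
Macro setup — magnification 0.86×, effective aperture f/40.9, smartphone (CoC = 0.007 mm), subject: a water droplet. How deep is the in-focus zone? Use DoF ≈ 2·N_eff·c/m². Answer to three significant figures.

At magnification m, DoF ≈ 2·N_eff·c/m² = 2 × 40.9 × 0.007 / 0.86² = 0.5726 / 0.7396 ≈ 0.774 mm.

0.774 mm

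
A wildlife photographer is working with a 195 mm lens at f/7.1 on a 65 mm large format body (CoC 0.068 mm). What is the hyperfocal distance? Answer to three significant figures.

Hyperfocal distance H = f²/(N·c) + f = 195²/(7.1 × 0.068) + 195 = 38025/0.4828 + 195 ≈ 78954.3 mm ≈ 79.0 m.

79.0 m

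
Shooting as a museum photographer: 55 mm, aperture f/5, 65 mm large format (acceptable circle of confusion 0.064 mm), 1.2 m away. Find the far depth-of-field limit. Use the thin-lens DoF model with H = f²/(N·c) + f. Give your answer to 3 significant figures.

1.37 m

Hyperfocal distance H = f²/(N·c) + f = 55²/(5 × 0.064) + 55 = 3025/0.32 + 55 ≈ 9508.1 mm ≈ 9.508 m.
Far limit Df = s·(H − f)/(H − s) = 1200 × (9508.1 − 55) / (9508.1 − 1200) = 1200 × 9453.1 / 8308.1 ≈ 1365.4 mm ≈ 1.37 m.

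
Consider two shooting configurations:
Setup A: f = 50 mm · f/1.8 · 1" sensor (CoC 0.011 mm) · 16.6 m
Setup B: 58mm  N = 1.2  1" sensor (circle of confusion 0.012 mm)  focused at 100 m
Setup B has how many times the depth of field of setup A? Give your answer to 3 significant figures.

23.7

Setup A: H = 50²/(1.8×0.011) + 50 ≈ 126312.6 mm; DoF = Df − Dn = 19104.1 − 14676.3 ≈ 4427.8 mm.
Setup B: H = 58²/(1.2×0.012) + 58 ≈ 233669.1 mm; DoF = Df − Dn = 174768 − 70037 ≈ 104731 mm.
Ratio = 104731 / 4427.8 ≈ 23.7.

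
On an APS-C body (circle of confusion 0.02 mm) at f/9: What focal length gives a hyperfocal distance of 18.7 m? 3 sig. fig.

From H = f²/(N·c) + f, with f ≪ H: f ≈ √(H·N·c) = √(18700 × 9 × 0.02) = √3366.0 ≈ 58.02 mm.
Exact: f² + N·c·f − N·c·H = 0 ⇒ f = (−N·c + √((N·c)² + 4·N·c·H))/2 = (−0.18 + √13464)/2 ≈ 57.927 mm ≈ 57.9 mm.

57.9 mm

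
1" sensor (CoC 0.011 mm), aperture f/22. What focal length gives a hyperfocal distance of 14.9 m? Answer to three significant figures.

From H = f²/(N·c) + f, with f ≪ H: f ≈ √(H·N·c) = √(14900 × 22 × 0.011) = √3605.8 ≈ 60.05 mm.
Exact: f² + N·c·f − N·c·H = 0 ⇒ f = (−N·c + √((N·c)² + 4·N·c·H))/2 = (−0.242 + √14423)/2 ≈ 59.927 mm ≈ 59.9 mm.

59.9 mm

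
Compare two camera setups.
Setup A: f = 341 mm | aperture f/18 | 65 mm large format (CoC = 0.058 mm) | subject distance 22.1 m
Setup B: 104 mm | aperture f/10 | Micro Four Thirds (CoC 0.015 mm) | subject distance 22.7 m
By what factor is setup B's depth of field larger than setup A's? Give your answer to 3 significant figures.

Setup A: H = 341²/(18×0.058) + 341 ≈ 111721.3 mm; DoF = Df − Dn = 27465.6 − 18488.2 ≈ 8977.4 mm.
Setup B: H = 104²/(10×0.015) + 104 ≈ 72210.7 mm; DoF = Df − Dn = 33060 − 17284 ≈ 15776 mm.
Ratio = 15776 / 8977.4 ≈ 1.76.

1.76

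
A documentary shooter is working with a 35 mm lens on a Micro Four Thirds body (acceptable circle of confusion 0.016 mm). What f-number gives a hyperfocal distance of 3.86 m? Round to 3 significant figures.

f/20

Rearrange H = f²/(N·c) + f for N: N = f² / ((H − f)·c).
N = 35² / ((3860 − 35) × 0.016) = 1225 / 61.20 ≈ 20.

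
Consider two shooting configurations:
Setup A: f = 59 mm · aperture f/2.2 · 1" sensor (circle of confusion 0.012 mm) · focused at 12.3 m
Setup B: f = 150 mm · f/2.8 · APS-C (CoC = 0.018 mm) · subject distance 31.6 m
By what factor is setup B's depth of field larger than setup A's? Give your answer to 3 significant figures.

Setup A: H = 59²/(2.2×0.012) + 59 ≈ 131915.1 mm; DoF = Df − Dn = 13558.7 − 11255.1 ≈ 2303.6 mm.
Setup B: H = 150²/(2.8×0.018) + 150 ≈ 446578.6 mm; DoF = Df − Dn = 33994.9 − 29520.4 ≈ 4474.5 mm.
Ratio = 4474.5 / 2303.6 ≈ 1.94.

1.94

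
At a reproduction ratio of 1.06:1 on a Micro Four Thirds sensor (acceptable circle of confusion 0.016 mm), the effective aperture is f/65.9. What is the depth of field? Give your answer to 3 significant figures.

1.88 mm

At magnification m, DoF ≈ 2·N_eff·c/m² = 2 × 65.9 × 0.016 / 1.06² = 2.109 / 1.124 ≈ 1.88 mm.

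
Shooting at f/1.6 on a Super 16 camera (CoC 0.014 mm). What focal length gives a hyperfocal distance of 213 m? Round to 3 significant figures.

From H = f²/(N·c) + f, with f ≪ H: f ≈ √(H·N·c) = √(213000 × 1.6 × 0.014) = √4771.2 ≈ 69.07 mm.
The +f correction barely moves this — solving exactly, f² + N·c·f − N·c·H = 0 ⇒ f = (−N·c + √((N·c)² + 4·N·c·H))/2 = (−0.0224 + √19085)/2 ≈ 69.063 mm, so f ≈ 69.1 mm.

69.1 mm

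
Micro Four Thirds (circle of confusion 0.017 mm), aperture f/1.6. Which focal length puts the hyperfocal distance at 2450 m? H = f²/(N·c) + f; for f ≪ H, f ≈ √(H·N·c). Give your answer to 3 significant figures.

258 mm

From H = f²/(N·c) + f, with f ≪ H: f ≈ √(H·N·c) = √(2450000 × 1.6 × 0.017) = √66640 ≈ 258.1 mm.
The +f correction barely moves this — solving exactly, f² + N·c·f − N·c·H = 0 ⇒ f = (−N·c + √((N·c)² + 4·N·c·H))/2 = (−0.0272 + √266560)/2 ≈ 258.13 mm, so f ≈ 258 mm.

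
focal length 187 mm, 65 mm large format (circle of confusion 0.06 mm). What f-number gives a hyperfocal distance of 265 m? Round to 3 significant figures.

Rearrange H = f²/(N·c) + f for N: N = f² / ((H − f)·c).
N = 187² / ((265000 − 187) × 0.06) = 34969 / 15889 ≈ 2.20.

f/2.20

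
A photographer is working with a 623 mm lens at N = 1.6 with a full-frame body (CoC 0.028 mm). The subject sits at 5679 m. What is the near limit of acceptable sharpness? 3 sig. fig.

Hyperfocal distance H = f²/(N·c) + f = 623²/(1.6 × 0.028) + 623 = 388129/0.0448 + 623 ≈ 8664216.7 mm ≈ 8664 m.
Near limit Dn = s·(H − f)/(H + s − 2f) = 5679000 × (8664216.7 − 623) / (8664216.7 + 5679000 − 2 × 623) = 5679000 × 8663593.7 / 14341970.7 ≈ 3430529 mm ≈ 3430 m.

3430 m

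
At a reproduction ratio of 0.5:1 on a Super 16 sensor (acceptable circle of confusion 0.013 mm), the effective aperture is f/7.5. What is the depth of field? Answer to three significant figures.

At magnification m, DoF ≈ 2·N_eff·c/m² = 2 × 7.5 × 0.013 / 0.5² = 0.195 / 0.25 ≈ 0.78 mm.

0.780 mm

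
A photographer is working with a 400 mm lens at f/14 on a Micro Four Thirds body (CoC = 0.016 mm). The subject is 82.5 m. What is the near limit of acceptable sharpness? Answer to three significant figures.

Hyperfocal distance H = f²/(N·c) + f = 400²/(14 × 0.016) + 400 = 160000/0.224 + 400 ≈ 714685.7 mm ≈ 714.7 m.
Near limit Dn = s·(H − f)/(H + s − 2f) = 82500 × (714685.7 − 400) / (714685.7 + 82500 − 2 × 400) = 82500 × 714285.7 / 796385.7 ≈ 73995 mm ≈ 74.0 m.

74.0 m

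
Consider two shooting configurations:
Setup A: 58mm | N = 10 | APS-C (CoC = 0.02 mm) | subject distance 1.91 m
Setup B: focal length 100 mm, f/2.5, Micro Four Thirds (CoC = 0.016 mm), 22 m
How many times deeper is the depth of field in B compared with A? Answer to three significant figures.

9.12

Setup A: H = 58²/(10×0.02) + 58 ≈ 16878.0 mm; DoF = Df − Dn = 2146.33 − 1720.55 ≈ 425.78 mm.
Setup B: H = 100²/(2.5×0.016) + 100 ≈ 250100.0 mm; DoF = Df − Dn = 24112.2 − 20228.0 ≈ 3884.2 mm.
Ratio = 3884.2 / 425.78 ≈ 9.12.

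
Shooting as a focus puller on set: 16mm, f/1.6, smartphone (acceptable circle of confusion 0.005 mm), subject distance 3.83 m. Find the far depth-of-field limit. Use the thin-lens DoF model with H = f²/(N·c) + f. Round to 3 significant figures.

4.35 m

Hyperfocal distance H = f²/(N·c) + f = 16²/(1.6 × 0.005) + 16 = 256/0.008 + 16 ≈ 32016.0 mm ≈ 32.02 m.
Far limit Df = s·(H − f)/(H − s) = 3830 × (32016.0 − 16) / (32016.0 − 3830) = 3830 × 32000.0 / 28186.0 ≈ 4348.3 mm ≈ 4.35 m.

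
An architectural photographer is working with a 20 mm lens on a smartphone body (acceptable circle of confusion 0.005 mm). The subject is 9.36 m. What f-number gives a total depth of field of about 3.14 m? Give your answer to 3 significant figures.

Write h = H − f = f²/(N·c). The thin-lens limits are Dn = s·h/(h + (s−f)) and Df = s·h/(h − (s−f)), so DoF = Df − Dn = 2·s·(s−f)·h / (h² − (s−f)²).
That is a quadratic in h: DoF·h² − 2·s·(s−f)·h − DoF·(s−f)² = 0 ⇒ h = (s−f)·(s + √(s² + DoF²)) / DoF = 9340 × (9360 + √(9360² + 3140²)) / 3140 = 9340 × (9360 + 9872.65) / 3140 ≈ 57208 mm.
Then N = f²/(c·h) = 20² / (0.005 × 57208) = 400 / 286.04 ≈ 1.40.

f/1.40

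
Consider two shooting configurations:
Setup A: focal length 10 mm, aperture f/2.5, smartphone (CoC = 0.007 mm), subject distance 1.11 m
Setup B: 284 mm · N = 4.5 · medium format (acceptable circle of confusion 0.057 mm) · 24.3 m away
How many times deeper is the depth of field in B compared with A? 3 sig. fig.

Setup A: H = 10²/(2.5×0.007) + 10 ≈ 5724.3 mm; DoF = Df − Dn = 1374.61 − 930.82 ≈ 443.79 mm.
Setup B: H = 284²/(4.5×0.057) + 284 ≈ 314732.3 mm; DoF = Df − Dn = 26309.4 − 22575.8 ≈ 3733.6 mm.
Ratio = 3733.6 / 443.79 ≈ 8.41.

8.41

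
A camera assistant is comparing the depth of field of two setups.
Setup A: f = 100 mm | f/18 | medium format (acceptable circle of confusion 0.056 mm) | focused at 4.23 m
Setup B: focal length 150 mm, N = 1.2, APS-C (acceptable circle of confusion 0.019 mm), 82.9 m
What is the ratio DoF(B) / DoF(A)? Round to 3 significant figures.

Setup A: H = 100²/(18×0.056) + 100 ≈ 10020.6 mm; DoF = Df − Dn = 7246.9 − 2986.6 ≈ 4260.3 mm.
Setup B: H = 150²/(1.2×0.019) + 150 ≈ 986992.1 mm; DoF = Df − Dn = 90488 − 76486 ≈ 14002 mm.
Ratio = 14002 / 4260.3 ≈ 3.29.

3.29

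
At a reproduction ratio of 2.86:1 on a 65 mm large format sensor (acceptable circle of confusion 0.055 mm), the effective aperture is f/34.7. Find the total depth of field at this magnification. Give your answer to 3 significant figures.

At magnification m, DoF ≈ 2·N_eff·c/m² = 2 × 34.7 × 0.055 / 2.86² = 3.817 / 8.18 ≈ 0.467 mm.

0.467 mm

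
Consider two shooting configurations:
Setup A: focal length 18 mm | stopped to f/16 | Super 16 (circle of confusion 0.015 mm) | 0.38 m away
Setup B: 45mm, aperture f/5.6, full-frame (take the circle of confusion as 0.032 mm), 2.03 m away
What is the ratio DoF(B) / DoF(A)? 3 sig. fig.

Setup A: H = 18²/(16×0.015) + 18 ≈ 1368.0 mm; DoF = Df − Dn = 519.23 − 299.65 ≈ 219.58 mm.
Setup B: H = 45²/(5.6×0.032) + 45 ≈ 11345.2 mm; DoF = Df − Dn = 2462.58 − 1726.69 ≈ 735.89 mm.
Ratio = 735.89 / 219.58 ≈ 3.35.

3.35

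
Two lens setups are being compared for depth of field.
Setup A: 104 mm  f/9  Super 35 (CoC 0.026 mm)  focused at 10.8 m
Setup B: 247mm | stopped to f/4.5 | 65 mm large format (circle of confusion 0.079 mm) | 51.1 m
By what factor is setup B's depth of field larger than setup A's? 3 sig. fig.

6.29

Setup A: H = 104²/(9×0.026) + 104 ≈ 46326.2 mm; DoF = Df − Dn = 14051.6 − 8770.5 ≈ 5281.1 mm.
Setup B: H = 247²/(4.5×0.079) + 247 ≈ 171861.6 mm; DoF = Df − Dn = 72618 − 39419 ≈ 33199 mm.
Ratio = 33199 / 5281.1 ≈ 6.29.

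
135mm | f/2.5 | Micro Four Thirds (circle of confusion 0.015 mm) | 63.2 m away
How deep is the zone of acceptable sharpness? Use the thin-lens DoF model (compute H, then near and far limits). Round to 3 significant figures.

16.7 m

Hyperfocal distance H = f²/(N·c) + f = 135²/(2.5 × 0.015) + 135 = 18225/0.0375 + 135 ≈ 486135.0 mm ≈ 486.1 m.
Near limit Dn = s·(H − f)/(H + s − 2f) = 63200 × (486135.0 − 135) / (486135.0 + 63200 − 2 × 135) = 63200 × 486000.0 / 549065.0 ≈ 55941 mm.
Far limit Df = s·(H − f)/(H − s) = 63200 × (486135.0 − 135) / (486135.0 − 63200) = 63200 × 486000.0 / 422935.0 ≈ 72624 mm.
Depth of field = Df − Dn = 72624 − 55941 ≈ 16683 mm ≈ 16.7 m.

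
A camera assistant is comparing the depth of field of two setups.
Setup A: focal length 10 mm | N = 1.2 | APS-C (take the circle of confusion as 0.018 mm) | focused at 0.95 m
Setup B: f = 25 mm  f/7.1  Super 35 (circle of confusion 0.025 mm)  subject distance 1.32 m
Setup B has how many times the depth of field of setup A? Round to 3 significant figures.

2.79

Setup A: H = 10²/(1.2×0.018) + 10 ≈ 4639.6 mm; DoF = Df − Dn = 1192.03 − 789.67 ≈ 402.36 mm.
Setup B: H = 25²/(7.1×0.025) + 25 ≈ 3546.1 mm; DoF = Df − Dn = 2087.9 − 965.1 ≈ 1122.8 mm.
Ratio = 1122.8 / 402.36 ≈ 2.79.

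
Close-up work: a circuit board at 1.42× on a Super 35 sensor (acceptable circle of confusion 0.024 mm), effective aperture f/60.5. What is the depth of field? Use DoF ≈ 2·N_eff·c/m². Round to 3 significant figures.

At magnification m, DoF ≈ 2·N_eff·c/m² = 2 × 60.5 × 0.024 / 1.42² = 2.904 / 2.016 ≈ 1.44 mm.

1.44 mm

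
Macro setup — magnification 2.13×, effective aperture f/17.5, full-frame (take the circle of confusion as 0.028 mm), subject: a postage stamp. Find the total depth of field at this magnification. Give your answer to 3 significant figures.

0.216 mm

At magnification m, DoF ≈ 2·N_eff·c/m² = 2 × 17.5 × 0.028 / 2.13² = 0.98 / 4.537 ≈ 0.216 mm.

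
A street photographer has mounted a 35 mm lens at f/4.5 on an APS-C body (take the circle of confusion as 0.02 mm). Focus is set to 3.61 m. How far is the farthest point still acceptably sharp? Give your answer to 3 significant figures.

Hyperfocal distance H = f²/(N·c) + f = 35²/(4.5 × 0.02) + 35 = 1225/0.09 + 35 ≈ 13646.1 mm ≈ 13.65 m.
Far limit Df = s·(H − f)/(H − s) = 3610 × (13646.1 − 35) / (13646.1 − 3610) = 3610 × 13611.1 / 10036.1 ≈ 4895.9 mm ≈ 4.90 m.

4.90 m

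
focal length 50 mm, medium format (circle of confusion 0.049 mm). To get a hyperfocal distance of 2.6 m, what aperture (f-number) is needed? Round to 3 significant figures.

Rearrange H = f²/(N·c) + f for N: N = f² / ((H − f)·c).
N = 50² / ((2600 − 50) × 0.049) = 2500 / 125.0 ≈ 20.

f/20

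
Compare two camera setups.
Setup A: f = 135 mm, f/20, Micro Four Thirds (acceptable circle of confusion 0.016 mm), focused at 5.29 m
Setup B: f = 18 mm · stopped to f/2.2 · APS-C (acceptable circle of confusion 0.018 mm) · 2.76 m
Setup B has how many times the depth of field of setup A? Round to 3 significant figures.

Setup A: H = 135²/(20×0.016) + 135 ≈ 57088.1 mm; DoF = Df − Dn = 5816.47 − 4850.93 ≈ 965.54 mm.
Setup B: H = 18²/(2.2×0.018) + 18 ≈ 8199.8 mm; DoF = Df − Dn = 4151.2 − 2067.2 ≈ 2084.0 mm.
Ratio = 2084.0 / 965.54 ≈ 2.16.

2.16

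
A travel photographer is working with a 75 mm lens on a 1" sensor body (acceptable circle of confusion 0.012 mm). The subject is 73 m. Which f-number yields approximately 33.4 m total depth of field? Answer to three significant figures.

Write h = H − f = f²/(N·c). The thin-lens limits are Dn = s·h/(h + (s−f)) and Df = s·h/(h − (s−f)), so DoF = Df − Dn = 2·s·(s−f)·h / (h² − (s−f)²).
That is a quadratic in h: DoF·h² − 2·s·(s−f)·h − DoF·(s−f)² = 0 ⇒ h = (s−f)·(s + √(s² + DoF²)) / DoF = 72925 × (73000 + √(73000² + 33400²)) / 33400 = 72925 × (73000 + 80278.0) / 33400 ≈ 334665 mm.
Then N = f²/(c·h) = 75² / (0.012 × 334665) = 5625 / 4016.0 ≈ 1.40.

f/1.40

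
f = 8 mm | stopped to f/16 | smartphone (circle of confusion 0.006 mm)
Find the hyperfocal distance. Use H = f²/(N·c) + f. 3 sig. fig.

Hyperfocal distance H = f²/(N·c) + f = 8²/(16 × 0.006) + 8 = 64/0.096 + 8 ≈ 674.7 mm ≈ 0.675 m.

0.675 m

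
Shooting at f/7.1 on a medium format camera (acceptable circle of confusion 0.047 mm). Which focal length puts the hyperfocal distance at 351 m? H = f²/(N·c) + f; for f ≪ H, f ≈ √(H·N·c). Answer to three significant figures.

342 mm

From H = f²/(N·c) + f, with f ≪ H: f ≈ √(H·N·c) = √(351000 × 7.1 × 0.047) = √117129 ≈ 342.2 mm.
The +f correction barely moves this — solving exactly, f² + N·c·f − N·c·H = 0 ⇒ f = (−N·c + √((N·c)² + 4·N·c·H))/2 = (−0.3337 + √468515)/2 ≈ 342.07 mm, so f ≈ 342 mm.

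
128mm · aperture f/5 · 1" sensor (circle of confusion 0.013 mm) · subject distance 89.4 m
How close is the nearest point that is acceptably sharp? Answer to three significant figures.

Hyperfocal distance H = f²/(N·c) + f = 128²/(5 × 0.013) + 128 = 16384/0.065 + 128 ≈ 252189.5 mm ≈ 252.2 m.
Near limit Dn = s·(H − f)/(H + s − 2f) = 89400 × (252189.5 − 128) / (252189.5 + 89400 − 2 × 128) = 89400 × 252061.5 / 341333.5 ≈ 66018 mm ≈ 66.0 m.

66.0 m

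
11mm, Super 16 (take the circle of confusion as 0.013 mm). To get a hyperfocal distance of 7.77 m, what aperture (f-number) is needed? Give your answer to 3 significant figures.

Rearrange H = f²/(N·c) + f for N: N = f² / ((H − f)·c).
N = 11² / ((7770 − 11) × 0.013) = 121 / 100.9 ≈ 1.20.

f/1.20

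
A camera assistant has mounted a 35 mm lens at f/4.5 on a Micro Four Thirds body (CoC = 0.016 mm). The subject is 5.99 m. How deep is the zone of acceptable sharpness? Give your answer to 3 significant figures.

Hyperfocal distance H = f²/(N·c) + f = 35²/(4.5 × 0.016) + 35 = 1225/0.072 + 35 ≈ 17048.9 mm ≈ 17.05 m.
Near limit Dn = s·(H − f)/(H + s − 2f) = 5990 × (17048.9 − 35) / (17048.9 + 5990 − 2 × 35) = 5990 × 17013.9 / 22968.9 ≈ 4437.0 mm.
Far limit Df = s·(H − f)/(H − s) = 5990 × (17048.9 − 35) / (17048.9 − 5990) = 5990 × 17013.9 / 11058.9 ≈ 9215.5 mm.
Depth of field = Df − Dn = 9215.5 − 4437.0 ≈ 4778.5 mm ≈ 4.78 m.

4.78 m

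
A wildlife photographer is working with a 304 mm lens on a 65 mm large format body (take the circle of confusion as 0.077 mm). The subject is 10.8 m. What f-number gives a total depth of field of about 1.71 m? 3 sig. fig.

f/9

Write h = H − f = f²/(N·c). The thin-lens limits are Dn = s·h/(h + (s−f)) and Df = s·h/(h − (s−f)), so DoF = Df − Dn = 2·s·(s−f)·h / (h² − (s−f)²).
That is a quadratic in h: DoF·h² − 2·s·(s−f)·h − DoF·(s−f)² = 0 ⇒ h = (s−f)·(s + √(s² + DoF²)) / DoF = 10496 × (10800 + √(10800² + 1710²)) / 1710 = 10496 × (10800 + 10934.5) / 1710 ≈ 133407 mm.
Then N = f²/(c·h) = 304² / (0.077 × 133407) = 92416 / 10272 ≈ 9.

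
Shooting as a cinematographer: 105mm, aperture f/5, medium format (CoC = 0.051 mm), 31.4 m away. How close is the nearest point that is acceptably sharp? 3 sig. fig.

Hyperfocal distance H = f²/(N·c) + f = 105²/(5 × 0.051) + 105 = 11025/0.255 + 105 ≈ 43340.3 mm ≈ 43.34 m.
Near limit Dn = s·(H − f)/(H + s − 2f) = 31400 × (43340.3 − 105) / (43340.3 + 31400 − 2 × 105) = 31400 × 43235.3 / 74530.3 ≈ 18215 mm ≈ 18.2 m.

18.2 m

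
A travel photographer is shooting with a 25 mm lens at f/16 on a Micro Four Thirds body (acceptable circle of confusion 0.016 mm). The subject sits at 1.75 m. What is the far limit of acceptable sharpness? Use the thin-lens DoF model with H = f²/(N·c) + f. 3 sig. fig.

Hyperfocal distance H = f²/(N·c) + f = 25²/(16 × 0.016) + 25 = 625/0.256 + 25 ≈ 2466.4 mm ≈ 2.466 m.
Far limit Df = s·(H − f)/(H − s) = 1750 × (2466.4 − 25) / (2466.4 − 1750) = 1750 × 2441.4 / 716.4 ≈ 5963.7 mm ≈ 5.96 m.

5.96 m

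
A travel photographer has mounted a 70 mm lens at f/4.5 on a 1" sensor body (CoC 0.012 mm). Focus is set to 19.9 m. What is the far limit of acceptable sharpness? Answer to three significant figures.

Hyperfocal distance H = f²/(N·c) + f = 70²/(4.5 × 0.012) + 70 = 4900/0.054 + 70 ≈ 90810.7 mm ≈ 90.81 m.
Far limit Df = s·(H − f)/(H − s) = 19900 × (90810.7 − 70) / (90810.7 − 19900) = 19900 × 90740.7 / 70910.7 ≈ 25465 mm ≈ 25.5 m.

25.5 m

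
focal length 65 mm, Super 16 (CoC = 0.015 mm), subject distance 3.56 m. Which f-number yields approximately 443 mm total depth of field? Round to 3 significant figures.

Write h = H − f = f²/(N·c). The thin-lens limits are Dn = s·h/(h + (s−f)) and Df = s·h/(h − (s−f)), so DoF = Df − Dn = 2·s·(s−f)·h / (h² − (s−f)²).
That is a quadratic in h: DoF·h² − 2·s·(s−f)·h − DoF·(s−f)² = 0 ⇒ h = (s−f)·(s + √(s² + DoF²)) / DoF = 3495 × (3560 + √(3560² + 443²)) / 443 = 3495 × (3560 + 3587.46) / 443 ≈ 56389 mm.
Then N = f²/(c·h) = 65² / (0.015 × 56389) = 4225 / 845.84 ≈ 5.

f/5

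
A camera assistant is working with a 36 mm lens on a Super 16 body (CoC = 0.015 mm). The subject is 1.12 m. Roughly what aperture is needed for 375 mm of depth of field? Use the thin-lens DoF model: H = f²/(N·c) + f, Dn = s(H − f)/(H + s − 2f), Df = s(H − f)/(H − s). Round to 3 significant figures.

Write h = H − f = f²/(N·c). The thin-lens limits are Dn = s·h/(h + (s−f)) and Df = s·h/(h − (s−f)), so DoF = Df − Dn = 2·s·(s−f)·h / (h² − (s−f)²).
That is a quadratic in h: DoF·h² − 2·s·(s−f)·h − DoF·(s−f)² = 0 ⇒ h = (s−f)·(s + √(s² + DoF²)) / DoF = 1084 × (1120 + √(1120² + 375²)) / 375 = 1084 × (1120 + 1181.11) / 375 ≈ 6651.7 mm.
Then N = f²/(c·h) = 36² / (0.015 × 6651.7) = 1296 / 99.776 ≈ 13.

f/13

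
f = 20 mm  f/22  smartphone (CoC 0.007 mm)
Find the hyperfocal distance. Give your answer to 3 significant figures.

Hyperfocal distance H = f²/(N·c) + f = 20²/(22 × 0.007) + 20 = 400/0.154 + 20 ≈ 2617.4 mm ≈ 2.62 m.

2.62 m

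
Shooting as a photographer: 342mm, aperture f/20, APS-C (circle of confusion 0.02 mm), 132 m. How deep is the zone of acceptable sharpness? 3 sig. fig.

Hyperfocal distance H = f²/(N·c) + f = 342²/(20 × 0.02) + 342 = 116964/0.4 + 342 ≈ 292752.0 mm ≈ 292.8 m.
Near limit Dn = s·(H − f)/(H + s − 2f) = 132000 × (292752.0 − 342) / (292752.0 + 132000 − 2 × 342) = 132000 × 292410.0 / 424068.0 ≈ 91019 mm.
Far limit Df = s·(H − f)/(H − s) = 132000 × (292752.0 − 342) / (292752.0 − 132000) = 132000 × 292410.0 / 160752.0 ≈ 240110 mm.
Depth of field = Df − Dn = 240110 − 91019 ≈ 149091 mm ≈ 149 m.

149 m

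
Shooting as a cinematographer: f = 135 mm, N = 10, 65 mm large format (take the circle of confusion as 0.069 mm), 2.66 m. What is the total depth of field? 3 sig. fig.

0.513 m

Hyperfocal distance H = f²/(N·c) + f = 135²/(10 × 0.069) + 135 = 18225/0.69 + 135 ≈ 26548.0 mm ≈ 26.55 m.
Near limit Dn = s·(H − f)/(H + s − 2f) = 2660 × (26548.0 − 135) / (26548.0 + 2660 − 2 × 135) = 2660 × 26413.0 / 28938.0 ≈ 2427.90 mm.
Far limit Df = s·(H − f)/(H − s) = 2660 × (26548.0 − 135) / (26548.0 − 2660) = 2660 × 26413.0 / 23888.0 ≈ 2941.17 mm.
Depth of field = Df − Dn = 2941.17 − 2427.90 ≈ 513.27 mm ≈ 0.513 m.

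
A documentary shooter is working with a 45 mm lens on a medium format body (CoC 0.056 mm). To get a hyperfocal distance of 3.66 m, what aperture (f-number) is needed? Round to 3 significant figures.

f/10

Rearrange H = f²/(N·c) + f for N: N = f² / ((H − f)·c).
N = 45² / ((3660 − 45) × 0.056) = 2025 / 202.4 ≈ 10.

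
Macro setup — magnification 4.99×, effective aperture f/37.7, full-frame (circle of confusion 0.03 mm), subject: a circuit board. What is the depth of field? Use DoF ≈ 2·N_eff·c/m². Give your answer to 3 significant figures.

At magnification m, DoF ≈ 2·N_eff·c/m² = 2 × 37.7 × 0.03 / 4.99² = 2.262 / 24.9 ≈ 0.0908 mm.

0.0908 mm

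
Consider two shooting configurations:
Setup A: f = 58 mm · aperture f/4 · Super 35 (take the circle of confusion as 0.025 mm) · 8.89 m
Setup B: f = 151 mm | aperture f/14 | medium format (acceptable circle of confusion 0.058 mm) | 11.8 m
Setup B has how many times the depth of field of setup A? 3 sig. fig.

2.36

Setup A: H = 58²/(4×0.025) + 58 ≈ 33698.0 mm; DoF = Df − Dn = 12055.0 − 7041.3 ≈ 5013.7 mm.
Setup B: H = 151²/(14×0.058) + 151 ≈ 28231.0 mm; DoF = Df − Dn = 20166 − 8340 ≈ 11826 mm.
Ratio = 11826 / 5013.7 ≈ 2.36.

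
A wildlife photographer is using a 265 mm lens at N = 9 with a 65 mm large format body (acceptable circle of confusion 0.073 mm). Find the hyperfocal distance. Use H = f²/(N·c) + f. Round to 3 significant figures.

107 m

Hyperfocal distance H = f²/(N·c) + f = 265²/(9 × 0.073) + 265 = 70225/0.657 + 265 ≈ 107152.4 mm ≈ 107 m.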